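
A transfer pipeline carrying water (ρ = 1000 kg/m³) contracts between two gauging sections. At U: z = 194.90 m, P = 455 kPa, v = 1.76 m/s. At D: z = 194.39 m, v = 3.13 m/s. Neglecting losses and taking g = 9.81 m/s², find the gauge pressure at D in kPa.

P₂ ≈ 457 kPa

Pressure head at U: ψ₁ = P₁/(ρg) = 455×1000 / (1000 × 9.81) = 46.38 m.
Velocity heads: v₁²/2g = 1.76²/19.62 = 0.158 m; v₂²/2g = 3.13²/19.62 = 0.499 m.
Total head H = z₁ + ψ₁ + v₁²/2g = 194.90 + 46.38 + 0.158 = 241.44 m.
ψ₂ = H − z₂ − v₂²/2g = 241.44 − 194.39 − 0.499 = 46.55 m.
P₂ = ρgψ₂ = 1000 × 9.81 × 46.55 ≈ 457 kPa.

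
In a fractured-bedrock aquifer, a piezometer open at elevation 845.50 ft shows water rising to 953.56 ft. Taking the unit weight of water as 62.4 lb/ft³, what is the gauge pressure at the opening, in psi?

P ≈ 46.8 psi

Pressure head ψ = h − z = 953.56 − 845.50 = 108.06 ft.
P = γ·ψ / 144 = 62.4 × 108.06 / 144 = 46.8 psi.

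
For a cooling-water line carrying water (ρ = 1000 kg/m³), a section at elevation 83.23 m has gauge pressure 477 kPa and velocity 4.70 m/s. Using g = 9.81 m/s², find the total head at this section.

Pressure head ψ = P/(ρg) = 477×1000 / (1000 × 9.81) = 48.62 m.
Velocity head = v²/(2g) = 4.70² / (2 × 9.81) = 1.126 m.
h = z + ψ + v²/(2g) = 83.23 + 48.62 + 1.126 = 132.98 m.

h ≈ 132.98 m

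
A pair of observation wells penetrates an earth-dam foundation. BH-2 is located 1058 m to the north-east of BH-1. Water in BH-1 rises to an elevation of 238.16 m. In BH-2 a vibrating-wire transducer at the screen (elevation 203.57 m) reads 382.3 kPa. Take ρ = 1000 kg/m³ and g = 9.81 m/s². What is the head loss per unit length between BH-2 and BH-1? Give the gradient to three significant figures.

Total head at BH-1: h = 238.16 m (water level in the piezometer is the total head).
Pressure head at BH-2: ψ = P/(ρg) = 382.3×1000 / (1000 × 9.81) = 38.97 m.
Total head at BH-2: h = z + ψ = 203.57 + 38.97 = 242.54 m.
Head difference: h(BH-1) − h(BH-2) = 238.16 − 242.54 = -4.38 m.
Hydraulic gradient: i = |Δh| / L = 4.38 / 1058 = 0.00414.

i ≈ 0.00414 m/m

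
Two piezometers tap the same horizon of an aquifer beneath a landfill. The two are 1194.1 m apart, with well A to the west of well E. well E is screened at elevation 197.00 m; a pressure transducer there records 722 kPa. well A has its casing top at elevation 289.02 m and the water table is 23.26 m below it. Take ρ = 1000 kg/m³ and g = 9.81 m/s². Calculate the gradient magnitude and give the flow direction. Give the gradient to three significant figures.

Pressure head at well E: ψ = P/(ρg) = 722×1000 / (1000 × 9.81) = 73.60 m.
Total head at well E: h = z + ψ = 197.00 + 73.60 = 270.60 m.
Total head at well A: h = 289.02 − 23.26 = 265.76 m.
Head difference: h(well E) − h(well A) = 270.60 − 265.76 = 4.84 m.
Hydraulic gradient: i = |Δh| / L = 4.84 / 1194.1 = 0.00405.
Flow is from higher to lower head: from well E toward well A, i.e. toward the west.

i ≈ 0.00405; groundwater flows toward the west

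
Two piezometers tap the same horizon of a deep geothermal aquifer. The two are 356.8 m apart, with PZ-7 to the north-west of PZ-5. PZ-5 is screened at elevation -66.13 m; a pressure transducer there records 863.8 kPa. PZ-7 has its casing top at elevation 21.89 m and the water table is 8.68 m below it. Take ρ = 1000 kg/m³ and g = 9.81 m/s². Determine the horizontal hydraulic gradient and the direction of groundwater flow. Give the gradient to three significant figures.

i ≈ 0.0244; groundwater flows toward the north-west

Pressure head at PZ-5: ψ = P/(ρg) = 863.8×1000 / (1000 × 9.81) = 88.05 m.
Total head at PZ-5: h = z + ψ = -66.13 + 88.05 = 21.92 m.
Total head at PZ-7: h = 21.89 − 8.68 = 13.21 m.
Head difference: h(PZ-5) − h(PZ-7) = 21.92 − 13.21 = 8.71 m.
Hydraulic gradient: i = |Δh| / L = 8.71 / 356.8 = 0.0244.
Flow is from higher to lower head: from PZ-5 toward PZ-7, i.e. toward the north-west.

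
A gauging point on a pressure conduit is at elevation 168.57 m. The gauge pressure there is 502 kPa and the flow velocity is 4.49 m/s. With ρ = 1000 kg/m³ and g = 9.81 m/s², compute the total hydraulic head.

h ≈ 220.77 m

Pressure head ψ = P/(ρg) = 502×1000 / (1000 × 9.81) = 51.17 m.
Velocity head = v²/(2g) = 4.49² / (2 × 9.81) = 1.028 m.
h = z + ψ + v²/(2g) = 168.57 + 51.17 + 1.028 = 220.77 m.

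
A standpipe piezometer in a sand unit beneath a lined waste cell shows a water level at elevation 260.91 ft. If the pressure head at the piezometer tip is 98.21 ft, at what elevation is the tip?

z ≈ 162.70 ft

z = h − ψ = 260.91 − 98.21 = 162.70 ft.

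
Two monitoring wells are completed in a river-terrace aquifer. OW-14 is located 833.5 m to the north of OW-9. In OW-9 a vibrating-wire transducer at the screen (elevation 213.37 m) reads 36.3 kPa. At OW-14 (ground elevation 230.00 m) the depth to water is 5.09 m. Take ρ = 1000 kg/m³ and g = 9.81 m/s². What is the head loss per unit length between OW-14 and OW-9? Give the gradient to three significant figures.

i ≈ 0.00941 m/m

Pressure head at OW-9: ψ = P/(ρg) = 36.3×1000 / (1000 × 9.81) = 3.70 m.
Total head at OW-9: h = z + ψ = 213.37 + 3.70 = 217.07 m.
Total head at OW-14: h = 230.00 − 5.09 = 224.91 m.
Head difference: h(OW-9) − h(OW-14) = 217.07 − 224.91 = -7.84 m.
Hydraulic gradient: i = |Δh| / L = 7.84 / 833.5 = 0.00941.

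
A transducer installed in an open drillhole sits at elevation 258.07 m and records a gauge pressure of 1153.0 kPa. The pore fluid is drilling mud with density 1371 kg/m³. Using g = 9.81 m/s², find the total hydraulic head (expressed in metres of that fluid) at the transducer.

h ≈ 343.80 m

ψ = P/(ρg) = 1153.0×1000 / (1371 × 9.81) = 85.73 m.
h = z + ψ = 258.07 + 85.73 = 343.80 m.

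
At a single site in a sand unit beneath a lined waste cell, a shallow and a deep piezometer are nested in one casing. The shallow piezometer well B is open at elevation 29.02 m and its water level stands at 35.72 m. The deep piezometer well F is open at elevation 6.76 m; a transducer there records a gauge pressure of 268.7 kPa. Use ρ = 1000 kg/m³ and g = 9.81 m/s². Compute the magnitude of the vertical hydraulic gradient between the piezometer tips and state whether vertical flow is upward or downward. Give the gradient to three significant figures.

Total head at well B: h = 35.72 m (water level in the standpipe).
Pressure head at well F: ψ = P/(ρg) = 268.7×1000 / (1000 × 9.81) = 27.39 m.
Total head at well F: h = z + ψ = 6.76 + 27.39 = 34.15 m.
Δh = h(well B) − h(well F) = 35.72 − 34.15 = 1.57 m.
Vertical separation Δz = 29.02 − 6.76 = 22.26 m.
|i_v| = |Δh| / Δz = 1.57 / 22.26 = 0.0705.
Head is higher in the shallow piezometer, so vertical flow is downward (recharge condition).

|i_v| ≈ 0.0705; vertical flow is downward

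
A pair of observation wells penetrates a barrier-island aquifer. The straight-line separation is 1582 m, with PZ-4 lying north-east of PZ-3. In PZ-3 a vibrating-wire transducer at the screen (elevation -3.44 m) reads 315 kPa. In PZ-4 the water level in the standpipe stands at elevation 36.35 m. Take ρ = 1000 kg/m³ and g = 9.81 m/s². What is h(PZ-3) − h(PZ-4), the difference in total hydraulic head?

Δh ≈ -7.68 m

Pressure head at PZ-3: ψ = P/(ρg) = 315×1000 / (1000 × 9.81) = 32.11 m.
Total head at PZ-3: h = z + ψ = -3.44 + 32.11 = 28.67 m.
Total head at PZ-4: h = 36.35 m (water level in the piezometer is the total head).
Head difference: h(PZ-3) − h(PZ-4) = 28.67 − 36.35 = -7.68 m.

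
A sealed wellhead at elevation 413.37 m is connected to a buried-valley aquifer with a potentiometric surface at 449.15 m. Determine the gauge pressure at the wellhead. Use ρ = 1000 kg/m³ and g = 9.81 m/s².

Head above the cap: Δh = 449.15 − 413.37 = 35.78 m.
P = ρgΔh = 1000 × 9.81 × 35.78 = 351002 Pa ≈ 351 kPa.

P ≈ 351 kPa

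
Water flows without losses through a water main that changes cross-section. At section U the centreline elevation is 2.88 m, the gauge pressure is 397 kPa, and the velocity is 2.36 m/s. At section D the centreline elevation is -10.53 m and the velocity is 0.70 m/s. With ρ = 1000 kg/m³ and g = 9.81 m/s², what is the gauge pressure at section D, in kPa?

Pressure head at U: ψ₁ = P₁/(ρg) = 397×1000 / (1000 × 9.81) = 40.47 m.
Velocity heads: v₁²/2g = 2.36²/19.62 = 0.284 m; v₂²/2g = 0.70²/19.62 = 0.025 m.
Total head H = z₁ + ψ₁ + v₁²/2g = 2.88 + 40.47 + 0.284 = 43.63 m.
ψ₂ = H − z₂ − v₂²/2g = 43.63 − (-10.53) − 0.025 = 54.14 m.
P₂ = ρgψ₂ = 1000 × 9.81 × 54.14 ≈ 531 kPa.

P₂ ≈ 531 kPa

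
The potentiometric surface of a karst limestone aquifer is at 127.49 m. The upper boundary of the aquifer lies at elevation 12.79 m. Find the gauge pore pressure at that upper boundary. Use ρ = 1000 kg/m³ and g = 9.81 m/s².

Pressure head at the aquifer top: ψ = h − z = 127.49 − 12.79 = 114.70 m.
P = ρgψ = 1000 × 9.81 × 114.70 = 1125207 Pa ≈ 1130 kPa.

P ≈ 1130 kPa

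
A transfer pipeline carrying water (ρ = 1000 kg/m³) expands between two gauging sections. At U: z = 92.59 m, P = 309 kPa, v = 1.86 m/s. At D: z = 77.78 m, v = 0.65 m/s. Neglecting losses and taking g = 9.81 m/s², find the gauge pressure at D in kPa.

P₂ ≈ 456 kPa

Pressure head at U: ψ₁ = P₁/(ρg) = 309×1000 / (1000 × 9.81) = 31.50 m.
Velocity heads: v₁²/2g = 1.86²/19.62 = 0.176 m; v₂²/2g = 0.65²/19.62 = 0.022 m.
Total head H = z₁ + ψ₁ + v₁²/2g = 92.59 + 31.50 + 0.176 = 124.27 m.
ψ₂ = H − z₂ − v₂²/2g = 124.27 − 77.78 − 0.022 = 46.47 m.
P₂ = ρgψ₂ = 1000 × 9.81 × 46.47 ≈ 456 kPa.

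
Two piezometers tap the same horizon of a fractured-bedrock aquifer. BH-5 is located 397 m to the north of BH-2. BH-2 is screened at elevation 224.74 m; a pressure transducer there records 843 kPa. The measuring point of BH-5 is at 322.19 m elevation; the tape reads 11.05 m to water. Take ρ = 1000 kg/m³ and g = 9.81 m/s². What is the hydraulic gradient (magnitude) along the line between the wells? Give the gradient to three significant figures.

i ≈ 0.00118

Pressure head at BH-2: ψ = P/(ρg) = 843×1000 / (1000 × 9.81) = 85.93 m.
Total head at BH-2: h = z + ψ = 224.74 + 85.93 = 310.67 m.
Total head at BH-5: h = 322.19 − 11.05 = 311.14 m.
Head difference: h(BH-2) − h(BH-5) = 310.67 − 311.14 = -0.47 m.
Hydraulic gradient: i = |Δh| / L = 0.47 / 397 = 0.00118.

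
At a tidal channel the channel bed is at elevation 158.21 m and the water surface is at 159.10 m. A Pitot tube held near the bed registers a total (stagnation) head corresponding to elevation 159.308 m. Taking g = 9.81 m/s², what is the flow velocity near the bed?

v ≈ 2.02 m/s

Near the bed, under hydrostatic conditions, the piezometric head (z + ψ) equals the free-surface elevation, 159.10 m.
Velocity head = total − piezometric = 159.308 − 159.10 = 0.208 m.
v = √(2g·h_v) = √(2 × 9.81 × 0.208) = 2.02 m/s.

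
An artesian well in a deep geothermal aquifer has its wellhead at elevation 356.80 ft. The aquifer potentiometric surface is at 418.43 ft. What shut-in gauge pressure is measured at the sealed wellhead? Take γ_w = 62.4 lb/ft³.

P ≈ 26.7 psi

Head above the cap: Δh = 418.43 − 356.80 = 61.63 ft.
P = γΔh/144 = 62.4 × 61.63 / 144 = 26.7 psi.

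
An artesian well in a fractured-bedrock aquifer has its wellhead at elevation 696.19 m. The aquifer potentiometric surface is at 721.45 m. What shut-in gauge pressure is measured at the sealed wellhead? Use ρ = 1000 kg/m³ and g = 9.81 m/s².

Head above the cap: Δh = 721.45 − 696.19 = 25.26 m.
P = ρgΔh = 1000 × 9.81 × 25.26 = 247801 Pa ≈ 248 kPa.

P ≈ 248 kPa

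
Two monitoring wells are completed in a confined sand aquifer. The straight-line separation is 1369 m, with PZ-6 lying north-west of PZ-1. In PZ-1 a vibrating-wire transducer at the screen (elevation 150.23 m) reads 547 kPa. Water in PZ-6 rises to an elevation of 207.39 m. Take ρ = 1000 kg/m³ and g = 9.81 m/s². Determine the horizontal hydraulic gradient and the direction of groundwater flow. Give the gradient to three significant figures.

i ≈ 0.00102; groundwater flows toward the south-east

Pressure head at PZ-1: ψ = P/(ρg) = 547×1000 / (1000 × 9.81) = 55.76 m.
Total head at PZ-1: h = z + ψ = 150.23 + 55.76 = 205.99 m.
Total head at PZ-6: h = 207.39 m (water level in the piezometer is the total head).
Head difference: h(PZ-1) − h(PZ-6) = 205.99 − 207.39 = -1.40 m.
Hydraulic gradient: i = |Δh| / L = 1.40 / 1369 = 0.00102.
Flow is from higher to lower head: from PZ-6 toward PZ-1, i.e. toward the south-east.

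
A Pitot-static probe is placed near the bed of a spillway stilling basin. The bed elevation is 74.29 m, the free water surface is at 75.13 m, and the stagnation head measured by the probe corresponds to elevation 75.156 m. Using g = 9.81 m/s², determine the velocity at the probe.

Near the bed, under hydrostatic conditions, the piezometric head (z + ψ) equals the free-surface elevation, 75.13 m.
Velocity head = total − piezometric = 75.156 − 75.13 = 0.026 m.
v = √(2g·h_v) = √(2 × 9.81 × 0.026) = 0.714 m/s.

v ≈ 0.714 m/s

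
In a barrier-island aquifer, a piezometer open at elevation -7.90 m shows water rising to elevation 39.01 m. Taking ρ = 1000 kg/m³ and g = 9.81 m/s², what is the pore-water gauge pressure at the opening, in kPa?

Pressure head ψ = h − z = 39.01 − (-7.90) = 46.91 m.
P = ρgψ = 1000 × 9.81 × 46.91 = 460187 Pa ≈ 460 kPa.

P ≈ 460 kPa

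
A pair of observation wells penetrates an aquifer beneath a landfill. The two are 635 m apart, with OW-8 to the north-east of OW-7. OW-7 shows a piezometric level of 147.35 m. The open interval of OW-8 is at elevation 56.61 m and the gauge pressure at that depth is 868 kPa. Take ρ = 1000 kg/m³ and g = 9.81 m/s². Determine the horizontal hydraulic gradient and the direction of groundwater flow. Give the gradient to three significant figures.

Total head at OW-7: h = 147.35 m (water level in the piezometer is the total head).
Pressure head at OW-8: ψ = P/(ρg) = 868×1000 / (1000 × 9.81) = 88.48 m.
Total head at OW-8: h = z + ψ = 56.61 + 88.48 = 145.09 m.
Head difference: h(OW-7) − h(OW-8) = 147.35 − 145.09 = 2.26 m.
Hydraulic gradient: i = |Δh| / L = 2.26 / 635 = 0.00356.
Flow is from higher to lower head: from OW-7 toward OW-8, i.e. toward the north-east.

i ≈ 0.00356; groundwater flows toward the north-east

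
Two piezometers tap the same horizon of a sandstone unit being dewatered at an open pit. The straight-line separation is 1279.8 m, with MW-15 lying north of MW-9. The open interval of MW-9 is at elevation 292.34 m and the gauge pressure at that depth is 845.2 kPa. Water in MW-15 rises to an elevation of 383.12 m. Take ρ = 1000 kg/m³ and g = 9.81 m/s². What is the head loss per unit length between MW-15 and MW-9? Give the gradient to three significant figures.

Pressure head at MW-9: ψ = P/(ρg) = 845.2×1000 / (1000 × 9.81) = 86.16 m.
Total head at MW-9: h = z + ψ = 292.34 + 86.16 = 378.50 m.
Total head at MW-15: h = 383.12 m (water level in the piezometer is the total head).
Head difference: h(MW-9) − h(MW-15) = 378.50 − 383.12 = -4.62 m.
Hydraulic gradient: i = |Δh| / L = 4.62 / 1279.8 = 0.00361.

i ≈ 0.00361 m/m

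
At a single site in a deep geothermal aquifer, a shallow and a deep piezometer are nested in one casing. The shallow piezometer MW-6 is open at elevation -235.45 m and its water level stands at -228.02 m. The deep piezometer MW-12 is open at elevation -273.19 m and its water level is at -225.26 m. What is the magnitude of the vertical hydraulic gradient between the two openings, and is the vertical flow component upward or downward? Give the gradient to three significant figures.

Total head at MW-6: h = -228.02 m (water level in the standpipe).
Total head at MW-12: h = -225.26 m.
Δh = h(MW-6) − h(MW-12) = -228.02 − (-225.26) = -2.76 m.
Vertical separation Δz = -235.45 − (-273.19) = 37.74 m.
|i_v| = |Δh| / Δz = 2.76 / 37.74 = 0.0731.
Head is higher in the deep piezometer, so vertical flow is upward (discharge condition).

|i_v| ≈ 0.0731; vertical flow is upward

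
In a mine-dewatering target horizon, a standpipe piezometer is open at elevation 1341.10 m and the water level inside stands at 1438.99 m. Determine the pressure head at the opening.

Total head h = 1438.99 m (the water-surface elevation in the piezometer).
Pressure head ψ = h − z = 1438.99 − 1341.10 = 97.89 m.

ψ ≈ 97.89 m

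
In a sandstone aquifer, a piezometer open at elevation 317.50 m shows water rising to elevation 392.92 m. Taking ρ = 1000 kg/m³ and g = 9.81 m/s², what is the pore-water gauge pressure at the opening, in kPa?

P ≈ 740 kPa

Pressure head ψ = h − z = 392.92 − 317.50 = 75.42 m.
P = ρgψ = 1000 × 9.81 × 75.42 = 739870 Pa ≈ 740 kPa.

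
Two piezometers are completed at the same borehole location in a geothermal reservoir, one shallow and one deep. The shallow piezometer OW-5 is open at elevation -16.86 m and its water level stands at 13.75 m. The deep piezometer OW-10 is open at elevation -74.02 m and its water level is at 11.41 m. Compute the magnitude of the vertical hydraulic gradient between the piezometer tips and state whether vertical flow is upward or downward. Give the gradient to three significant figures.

|i_v| ≈ 0.0409; vertical flow is downward

Total head at OW-5: h = 13.75 m (water level in the standpipe).
Total head at OW-10: h = 11.41 m.
Δh = h(OW-5) − h(OW-10) = 13.75 − 11.41 = 2.34 m.
Vertical separation Δz = -16.86 − (-74.02) = 57.16 m.
|i_v| = |Δh| / Δz = 2.34 / 57.16 = 0.0409.
Head is higher in the shallow piezometer, so vertical flow is downward (recharge condition).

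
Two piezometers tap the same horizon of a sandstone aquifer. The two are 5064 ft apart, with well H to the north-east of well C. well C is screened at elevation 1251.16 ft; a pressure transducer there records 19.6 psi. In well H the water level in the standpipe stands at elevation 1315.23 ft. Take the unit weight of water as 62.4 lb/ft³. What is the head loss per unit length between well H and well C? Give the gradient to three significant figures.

Pressure head at well C: ψ = 144·P/γ = 144 × 19.6 / 62.4 = 45.23 ft.
Total head at well C: h = z + ψ = 1251.16 + 45.23 = 1296.39 ft.
Total head at well H: h = 1315.23 ft (water level in the piezometer is the total head).
Head difference: h(well C) − h(well H) = 1296.39 − 1315.23 = -18.84 ft.
Hydraulic gradient: i = |Δh| / L = 18.84 / 5064 = 0.00372.

i ≈ 0.00372 ft/ft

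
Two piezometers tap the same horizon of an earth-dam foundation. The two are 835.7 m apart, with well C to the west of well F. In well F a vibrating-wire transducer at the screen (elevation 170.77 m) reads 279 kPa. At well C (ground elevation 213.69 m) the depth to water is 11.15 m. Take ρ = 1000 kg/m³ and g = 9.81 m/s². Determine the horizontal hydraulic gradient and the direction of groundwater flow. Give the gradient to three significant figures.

Pressure head at well F: ψ = P/(ρg) = 279×1000 / (1000 × 9.81) = 28.44 m.
Total head at well F: h = z + ψ = 170.77 + 28.44 = 199.21 m.
Total head at well C: h = 213.69 − 11.15 = 202.54 m.
Head difference: h(well F) − h(well C) = 199.21 − 202.54 = -3.33 m.
Hydraulic gradient: i = |Δh| / L = 3.33 / 835.7 = 0.00398.
Flow is from higher to lower head: from well C toward well F, i.e. toward the east.

i ≈ 0.00398; groundwater flows toward the east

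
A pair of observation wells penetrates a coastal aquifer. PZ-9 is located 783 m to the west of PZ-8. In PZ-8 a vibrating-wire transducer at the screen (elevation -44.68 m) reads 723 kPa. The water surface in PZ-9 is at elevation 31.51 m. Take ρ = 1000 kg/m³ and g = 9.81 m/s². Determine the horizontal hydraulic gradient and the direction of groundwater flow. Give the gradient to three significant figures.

Pressure head at PZ-8: ψ = P/(ρg) = 723×1000 / (1000 × 9.81) = 73.70 m.
Total head at PZ-8: h = z + ψ = -44.68 + 73.70 = 29.02 m.
Total head at PZ-9: h = 31.51 m (water level in the piezometer is the total head).
Head difference: h(PZ-8) − h(PZ-9) = 29.02 − 31.51 = -2.49 m.
Hydraulic gradient: i = |Δh| / L = 2.49 / 783 = 0.00318.
Flow is from higher to lower head: from PZ-9 toward PZ-8, i.e. toward the east.

i ≈ 0.00318; groundwater flows toward the east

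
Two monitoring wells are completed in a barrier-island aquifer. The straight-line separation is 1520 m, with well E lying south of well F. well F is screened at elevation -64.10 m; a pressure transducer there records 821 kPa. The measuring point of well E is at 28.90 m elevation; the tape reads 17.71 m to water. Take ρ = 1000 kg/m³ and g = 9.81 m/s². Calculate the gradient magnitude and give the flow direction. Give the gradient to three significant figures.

Pressure head at well F: ψ = P/(ρg) = 821×1000 / (1000 × 9.81) = 83.69 m.
Total head at well F: h = z + ψ = -64.10 + 83.69 = 19.59 m.
Total head at well E: h = 28.90 − 17.71 = 11.19 m.
Head difference: h(well F) − h(well E) = 19.59 − 11.19 = 8.40 m.
Hydraulic gradient: i = |Δh| / L = 8.40 / 1520 = 0.00553.
Flow is from higher to lower head: from well F toward well E, i.e. toward the south.

i ≈ 0.00553; groundwater flows toward the south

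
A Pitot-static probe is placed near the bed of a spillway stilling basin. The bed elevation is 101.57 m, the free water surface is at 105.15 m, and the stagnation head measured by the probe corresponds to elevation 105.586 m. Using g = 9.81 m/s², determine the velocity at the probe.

v ≈ 2.92 m/s

Near the bed, under hydrostatic conditions, the piezometric head (z + ψ) equals the free-surface elevation, 105.15 m.
Velocity head = total − piezometric = 105.586 − 105.15 = 0.436 m.
v = √(2g·h_v) = √(2 × 9.81 × 0.436) = 2.92 m/s.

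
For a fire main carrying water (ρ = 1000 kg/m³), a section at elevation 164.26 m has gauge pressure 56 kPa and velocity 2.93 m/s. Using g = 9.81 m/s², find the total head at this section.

h ≈ 170.41 m

Pressure head ψ = P/(ρg) = 56×1000 / (1000 × 9.81) = 5.71 m.
Velocity head = v²/(2g) = 2.93² / (2 × 9.81) = 0.438 m.
h = z + ψ + v²/(2g) = 164.26 + 5.71 + 0.438 = 170.41 m.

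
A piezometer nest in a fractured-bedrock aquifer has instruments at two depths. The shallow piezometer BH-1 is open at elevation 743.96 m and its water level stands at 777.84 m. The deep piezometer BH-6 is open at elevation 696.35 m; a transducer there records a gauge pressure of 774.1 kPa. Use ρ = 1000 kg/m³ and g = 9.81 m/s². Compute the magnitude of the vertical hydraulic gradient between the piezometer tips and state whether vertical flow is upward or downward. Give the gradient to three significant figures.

Total head at BH-1: h = 777.84 m (water level in the standpipe).
Pressure head at BH-6: ψ = P/(ρg) = 774.1×1000 / (1000 × 9.81) = 78.91 m.
Total head at BH-6: h = z + ψ = 696.35 + 78.91 = 775.26 m.
Δh = h(BH-1) − h(BH-6) = 777.84 − 775.26 = 2.58 m.
Vertical separation Δz = 743.96 − 696.35 = 47.61 m.
|i_v| = |Δh| / Δz = 2.58 / 47.61 = 0.0542.
Head is higher in the shallow piezometer, so vertical flow is downward (recharge condition).

|i_v| ≈ 0.0542; vertical flow is downward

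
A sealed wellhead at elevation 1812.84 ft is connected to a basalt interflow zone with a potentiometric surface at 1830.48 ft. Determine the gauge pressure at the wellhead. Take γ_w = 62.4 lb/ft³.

Head above the cap: Δh = 1830.48 − 1812.84 = 17.64 ft.
P = γΔh/144 = 62.4 × 17.64 / 144 = 7.64 psi.

P ≈ 7.64 psi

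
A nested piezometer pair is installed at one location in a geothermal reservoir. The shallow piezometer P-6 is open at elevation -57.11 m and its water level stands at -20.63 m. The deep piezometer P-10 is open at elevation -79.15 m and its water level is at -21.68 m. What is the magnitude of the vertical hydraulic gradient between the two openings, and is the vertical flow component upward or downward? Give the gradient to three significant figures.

Total head at P-6: h = -20.63 m (water level in the standpipe).
Total head at P-10: h = -21.68 m.
Δh = h(P-6) − h(P-10) = -20.63 − (-21.68) = 1.05 m.
Vertical separation Δz = -57.11 − (-79.15) = 22.04 m.
|i_v| = |Δh| / Δz = 1.05 / 22.04 = 0.0476.
Head is higher in the shallow piezometer, so vertical flow is downward (recharge condition).

|i_v| ≈ 0.0476; vertical flow is downward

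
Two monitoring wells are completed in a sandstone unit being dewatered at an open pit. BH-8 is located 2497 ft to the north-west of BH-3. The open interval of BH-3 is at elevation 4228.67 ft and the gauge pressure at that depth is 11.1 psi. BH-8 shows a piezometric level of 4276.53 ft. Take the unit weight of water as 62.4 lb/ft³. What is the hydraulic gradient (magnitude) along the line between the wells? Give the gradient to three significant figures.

i ≈ 0.00891

Pressure head at BH-3: ψ = 144·P/γ = 144 × 11.1 / 62.4 = 25.62 ft.
Total head at BH-3: h = z + ψ = 4228.67 + 25.62 = 4254.29 ft.
Total head at BH-8: h = 4276.53 ft (water level in the piezometer is the total head).
Head difference: h(BH-3) − h(BH-8) = 4254.29 − 4276.53 = -22.24 ft.
Hydraulic gradient: i = |Δh| / L = 22.24 / 2497 = 0.00891.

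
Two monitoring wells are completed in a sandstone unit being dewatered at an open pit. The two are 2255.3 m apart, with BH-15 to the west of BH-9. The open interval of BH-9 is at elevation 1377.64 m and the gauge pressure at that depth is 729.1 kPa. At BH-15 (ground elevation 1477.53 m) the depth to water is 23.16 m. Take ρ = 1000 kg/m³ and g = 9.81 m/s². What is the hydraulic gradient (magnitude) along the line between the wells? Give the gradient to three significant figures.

i ≈ 0.00107

Pressure head at BH-9: ψ = P/(ρg) = 729.1×1000 / (1000 × 9.81) = 74.32 m.
Total head at BH-9: h = z + ψ = 1377.64 + 74.32 = 1451.96 m.
Total head at BH-15: h = 1477.53 − 23.16 = 1454.37 m.
Head difference: h(BH-9) − h(BH-15) = 1451.96 − 1454.37 = -2.41 m.
Hydraulic gradient: i = |Δh| / L = 2.41 / 2255.3 = 0.00107.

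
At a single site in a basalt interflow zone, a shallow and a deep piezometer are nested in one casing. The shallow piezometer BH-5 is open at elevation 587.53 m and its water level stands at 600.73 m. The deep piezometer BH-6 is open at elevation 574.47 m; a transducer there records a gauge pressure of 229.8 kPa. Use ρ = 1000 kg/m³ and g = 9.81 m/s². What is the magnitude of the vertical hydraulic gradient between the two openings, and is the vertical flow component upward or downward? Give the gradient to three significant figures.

Total head at BH-5: h = 600.73 m (water level in the standpipe).
Pressure head at BH-6: ψ = P/(ρg) = 229.8×1000 / (1000 × 9.81) = 23.43 m.
Total head at BH-6: h = z + ψ = 574.47 + 23.43 = 597.90 m.
Δh = h(BH-5) − h(BH-6) = 600.73 − 597.90 = 2.83 m.
Vertical separation Δz = 587.53 − 574.47 = 13.06 m.
|i_v| = |Δh| / Δz = 2.83 / 13.06 = 0.217.
Head is higher in the shallow piezometer, so vertical flow is downward (recharge condition).

|i_v| ≈ 0.217; vertical flow is downward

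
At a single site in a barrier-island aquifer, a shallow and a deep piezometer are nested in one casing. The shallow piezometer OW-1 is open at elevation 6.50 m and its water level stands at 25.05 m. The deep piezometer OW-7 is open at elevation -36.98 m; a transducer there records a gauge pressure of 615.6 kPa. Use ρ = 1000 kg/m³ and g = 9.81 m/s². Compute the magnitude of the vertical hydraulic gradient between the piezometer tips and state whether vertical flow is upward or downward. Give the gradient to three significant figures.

|i_v| ≈ 0.0166; vertical flow is upward

Total head at OW-1: h = 25.05 m (water level in the standpipe).
Pressure head at OW-7: ψ = P/(ρg) = 615.6×1000 / (1000 × 9.81) = 62.75 m.
Total head at OW-7: h = z + ψ = -36.98 + 62.75 = 25.77 m.
Δh = h(OW-1) − h(OW-7) = 25.05 − 25.77 = -0.72 m.
Vertical separation Δz = 6.50 − (-36.98) = 43.48 m.
|i_v| = |Δh| / Δz = 0.72 / 43.48 = 0.0166.
Head is higher in the deep piezometer, so vertical flow is upward (discharge condition).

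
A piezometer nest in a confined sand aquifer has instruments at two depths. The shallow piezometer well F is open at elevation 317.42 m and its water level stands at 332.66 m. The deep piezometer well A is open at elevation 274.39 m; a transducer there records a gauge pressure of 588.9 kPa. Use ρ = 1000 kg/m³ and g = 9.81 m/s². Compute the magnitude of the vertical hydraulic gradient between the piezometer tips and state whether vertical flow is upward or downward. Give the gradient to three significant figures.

|i_v| ≈ 0.0409; vertical flow is upward

Total head at well F: h = 332.66 m (water level in the standpipe).
Pressure head at well A: ψ = P/(ρg) = 588.9×1000 / (1000 × 9.81) = 60.03 m.
Total head at well A: h = z + ψ = 274.39 + 60.03 = 334.42 m.
Δh = h(well F) − h(well A) = 332.66 − 334.42 = -1.76 m.
Vertical separation Δz = 317.42 − 274.39 = 43.03 m.
|i_v| = |Δh| / Δz = 1.76 / 43.03 = 0.0409.
Head is higher in the deep piezometer, so vertical flow is upward (discharge condition).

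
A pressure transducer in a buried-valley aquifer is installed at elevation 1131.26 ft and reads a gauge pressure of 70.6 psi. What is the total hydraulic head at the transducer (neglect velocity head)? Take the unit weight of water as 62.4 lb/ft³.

ψ = 144·P/γ = 144 × 70.6 / 62.4 = 162.92 ft.
h = z + ψ = 1131.26 + 162.92 = 1294.18 ft.

h ≈ 1294.18 ft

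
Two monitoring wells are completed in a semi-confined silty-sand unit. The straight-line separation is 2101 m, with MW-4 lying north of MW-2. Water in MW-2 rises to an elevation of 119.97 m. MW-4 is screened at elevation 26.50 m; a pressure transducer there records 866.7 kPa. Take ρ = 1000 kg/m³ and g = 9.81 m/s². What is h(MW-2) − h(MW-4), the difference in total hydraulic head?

Total head at MW-2: h = 119.97 m (water level in the piezometer is the total head).
Pressure head at MW-4: ψ = P/(ρg) = 866.7×1000 / (1000 × 9.81) = 88.35 m.
Total head at MW-4: h = z + ψ = 26.50 + 88.35 = 114.85 m.
Head difference: h(MW-2) − h(MW-4) = 119.97 − 114.85 = 5.12 m.

Δh ≈ 5.12 m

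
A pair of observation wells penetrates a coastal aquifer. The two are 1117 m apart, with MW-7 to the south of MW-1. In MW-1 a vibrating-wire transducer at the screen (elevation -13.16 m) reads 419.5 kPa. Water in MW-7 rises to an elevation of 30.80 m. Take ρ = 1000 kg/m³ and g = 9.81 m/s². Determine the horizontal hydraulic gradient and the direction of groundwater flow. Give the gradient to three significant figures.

Pressure head at MW-1: ψ = P/(ρg) = 419.5×1000 / (1000 × 9.81) = 42.76 m.
Total head at MW-1: h = z + ψ = -13.16 + 42.76 = 29.60 m.
Total head at MW-7: h = 30.80 m (water level in the piezometer is the total head).
Head difference: h(MW-1) − h(MW-7) = 29.60 − 30.80 = -1.20 m.
Hydraulic gradient: i = |Δh| / L = 1.20 / 1117 = 0.00107.
Flow is from higher to lower head: from MW-7 toward MW-1, i.e. toward the north.

i ≈ 0.00107; groundwater flows toward the north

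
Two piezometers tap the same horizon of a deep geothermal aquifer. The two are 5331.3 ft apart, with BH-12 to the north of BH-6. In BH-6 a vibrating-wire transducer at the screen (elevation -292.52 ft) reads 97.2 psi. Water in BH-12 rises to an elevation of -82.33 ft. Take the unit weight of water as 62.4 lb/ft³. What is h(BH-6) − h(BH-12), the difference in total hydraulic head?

Pressure head at BH-6: ψ = 144·P/γ = 144 × 97.2 / 62.4 = 224.31 ft.
Total head at BH-6: h = z + ψ = -292.52 + 224.31 = -68.21 ft.
Total head at BH-12: h = -82.33 ft (water level in the piezometer is the total head).
Head difference: h(BH-6) − h(BH-12) = -68.21 − (-82.33) = 14.12 ft.

Δh ≈ 14.12 ft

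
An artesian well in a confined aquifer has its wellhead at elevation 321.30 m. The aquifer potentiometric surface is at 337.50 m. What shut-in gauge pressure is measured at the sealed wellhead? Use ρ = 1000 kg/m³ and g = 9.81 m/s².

P ≈ 159 kPa

Head above the cap: Δh = 337.50 − 321.30 = 16.20 m.
P = ρgΔh = 1000 × 9.81 × 16.20 = 158922 Pa ≈ 159 kPa.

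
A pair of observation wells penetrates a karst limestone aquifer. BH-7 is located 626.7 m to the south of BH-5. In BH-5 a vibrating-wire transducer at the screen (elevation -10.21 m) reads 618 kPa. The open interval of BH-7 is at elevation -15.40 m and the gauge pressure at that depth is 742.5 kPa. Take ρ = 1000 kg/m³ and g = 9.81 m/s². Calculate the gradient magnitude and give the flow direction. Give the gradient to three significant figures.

Pressure head at BH-5: ψ = P/(ρg) = 618×1000 / (1000 × 9.81) = 63.00 m.
Total head at BH-5: h = z + ψ = -10.21 + 63.00 = 52.79 m.
Pressure head at BH-7: ψ = P/(ρg) = 742.5×1000 / (1000 × 9.81) = 75.69 m.
Total head at BH-7: h = z + ψ = -15.40 + 75.69 = 60.29 m.
Head difference: h(BH-5) − h(BH-7) = 52.79 − 60.29 = -7.50 m.
Hydraulic gradient: i = |Δh| / L = 7.50 / 626.7 = 0.0120.
Flow is from higher to lower head: from BH-7 toward BH-5, i.e. toward the north.

i ≈ 0.0120; groundwater flows toward the north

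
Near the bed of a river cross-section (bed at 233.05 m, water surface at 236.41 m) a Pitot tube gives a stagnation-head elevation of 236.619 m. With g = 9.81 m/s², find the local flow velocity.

v ≈ 2.02 m/s

Near the bed, under hydrostatic conditions, the piezometric head (z + ψ) equals the free-surface elevation, 236.41 m.
Velocity head = total − piezometric = 236.619 − 236.41 = 0.209 m.
v = √(2g·h_v) = √(2 × 9.81 × 0.209) = 2.02 m/s.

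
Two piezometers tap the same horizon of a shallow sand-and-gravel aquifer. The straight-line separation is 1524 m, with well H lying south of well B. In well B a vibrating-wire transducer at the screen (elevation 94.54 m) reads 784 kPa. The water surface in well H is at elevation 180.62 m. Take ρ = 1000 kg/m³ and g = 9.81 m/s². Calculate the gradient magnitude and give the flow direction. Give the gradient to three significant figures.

Pressure head at well B: ψ = P/(ρg) = 784×1000 / (1000 × 9.81) = 79.92 m.
Total head at well B: h = z + ψ = 94.54 + 79.92 = 174.46 m.
Total head at well H: h = 180.62 m (water level in the piezometer is the total head).
Head difference: h(well B) − h(well H) = 174.46 − 180.62 = -6.16 m.
Hydraulic gradient: i = |Δh| / L = 6.16 / 1524 = 0.00404.
Flow is from higher to lower head: from well H toward well B, i.e. toward the north.

i ≈ 0.00404; groundwater flows toward the north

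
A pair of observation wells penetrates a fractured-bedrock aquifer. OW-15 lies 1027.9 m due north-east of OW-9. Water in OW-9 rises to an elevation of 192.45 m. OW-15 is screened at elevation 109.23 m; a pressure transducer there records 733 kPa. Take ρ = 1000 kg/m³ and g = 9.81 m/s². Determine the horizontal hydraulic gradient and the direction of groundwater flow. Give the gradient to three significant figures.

Total head at OW-9: h = 192.45 m (water level in the piezometer is the total head).
Pressure head at OW-15: ψ = P/(ρg) = 733×1000 / (1000 × 9.81) = 74.72 m.
Total head at OW-15: h = z + ψ = 109.23 + 74.72 = 183.95 m.
Head difference: h(OW-9) − h(OW-15) = 192.45 − 183.95 = 8.50 m.
Hydraulic gradient: i = |Δh| / L = 8.50 / 1027.9 = 0.00827.
Flow is from higher to lower head: from OW-9 toward OW-15, i.e. toward the north-east.

i ≈ 0.00827; groundwater flows toward the north-east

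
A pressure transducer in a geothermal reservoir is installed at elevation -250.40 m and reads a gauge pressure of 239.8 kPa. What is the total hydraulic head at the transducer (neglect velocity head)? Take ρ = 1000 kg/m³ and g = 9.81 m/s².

h ≈ -225.96 m

ψ = P/(ρg) = 239.8×1000 / (1000 × 9.81) = 24.44 m.
h = z + ψ = -250.40 + 24.44 = -225.96 m.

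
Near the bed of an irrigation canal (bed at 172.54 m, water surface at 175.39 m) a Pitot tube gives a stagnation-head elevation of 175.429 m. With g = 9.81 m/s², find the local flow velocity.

v ≈ 0.875 m/s

Near the bed, under hydrostatic conditions, the piezometric head (z + ψ) equals the free-surface elevation, 175.39 m.
Velocity head = total − piezometric = 175.429 − 175.39 = 0.039 m.
v = √(2g·h_v) = √(2 × 9.81 × 0.039) = 0.875 m/s.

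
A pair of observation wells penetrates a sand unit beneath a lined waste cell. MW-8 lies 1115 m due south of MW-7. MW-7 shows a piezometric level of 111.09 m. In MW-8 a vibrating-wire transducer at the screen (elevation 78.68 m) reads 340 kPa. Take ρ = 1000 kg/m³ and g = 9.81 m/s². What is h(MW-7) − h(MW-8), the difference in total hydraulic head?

Δh ≈ -2.25 m

Total head at MW-7: h = 111.09 m (water level in the piezometer is the total head).
Pressure head at MW-8: ψ = P/(ρg) = 340×1000 / (1000 × 9.81) = 34.66 m.
Total head at MW-8: h = z + ψ = 78.68 + 34.66 = 113.34 m.
Head difference: h(MW-7) − h(MW-8) = 111.09 − 113.34 = -2.25 m.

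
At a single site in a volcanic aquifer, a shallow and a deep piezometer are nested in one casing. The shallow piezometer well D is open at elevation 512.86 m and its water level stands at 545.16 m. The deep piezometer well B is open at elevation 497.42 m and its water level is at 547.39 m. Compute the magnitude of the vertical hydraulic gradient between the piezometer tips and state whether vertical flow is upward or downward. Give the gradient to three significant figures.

Total head at well D: h = 545.16 m (water level in the standpipe).
Total head at well B: h = 547.39 m.
Δh = h(well D) − h(well B) = 545.16 − 547.39 = -2.23 m.
Vertical separation Δz = 512.86 − 497.42 = 15.44 m.
|i_v| = |Δh| / Δz = 2.23 / 15.44 = 0.144.
Head is higher in the deep piezometer, so vertical flow is upward (discharge condition).

|i_v| ≈ 0.144; vertical flow is upward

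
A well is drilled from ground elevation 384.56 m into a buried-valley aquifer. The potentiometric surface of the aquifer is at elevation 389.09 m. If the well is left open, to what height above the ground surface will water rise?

≈ 4.53 m above ground

Water rises to the potentiometric surface, so the rise above ground = 389.09 − 384.56 = 4.53 m.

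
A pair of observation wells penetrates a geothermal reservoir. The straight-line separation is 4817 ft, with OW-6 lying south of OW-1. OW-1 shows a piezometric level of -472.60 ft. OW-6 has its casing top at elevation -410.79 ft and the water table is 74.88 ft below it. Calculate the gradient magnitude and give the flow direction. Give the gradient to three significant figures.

Total head at OW-1: h = -472.60 ft (water level in the piezometer is the total head).
Total head at OW-6: h = -410.79 − 74.88 = -485.67 ft.
Head difference: h(OW-1) − h(OW-6) = -472.60 − (-485.67) = 13.07 ft.
Hydraulic gradient: i = |Δh| / L = 13.07 / 4817 = 0.00271.
Flow is from higher to lower head: from OW-1 toward OW-6, i.e. toward the south.

i ≈ 0.00271; groundwater flows toward the south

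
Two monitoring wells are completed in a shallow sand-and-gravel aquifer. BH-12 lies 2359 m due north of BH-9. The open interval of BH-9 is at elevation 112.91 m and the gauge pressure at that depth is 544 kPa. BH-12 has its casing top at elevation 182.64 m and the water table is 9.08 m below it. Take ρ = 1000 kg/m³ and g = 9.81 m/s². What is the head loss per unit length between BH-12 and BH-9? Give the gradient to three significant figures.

Pressure head at BH-9: ψ = P/(ρg) = 544×1000 / (1000 × 9.81) = 55.45 m.
Total head at BH-9: h = z + ψ = 112.91 + 55.45 = 168.36 m.
Total head at BH-12: h = 182.64 − 9.08 = 173.56 m.
Head difference: h(BH-9) − h(BH-12) = 168.36 − 173.56 = -5.20 m.
Hydraulic gradient: i = |Δh| / L = 5.20 / 2359 = 0.00220.

i ≈ 0.00220 m/m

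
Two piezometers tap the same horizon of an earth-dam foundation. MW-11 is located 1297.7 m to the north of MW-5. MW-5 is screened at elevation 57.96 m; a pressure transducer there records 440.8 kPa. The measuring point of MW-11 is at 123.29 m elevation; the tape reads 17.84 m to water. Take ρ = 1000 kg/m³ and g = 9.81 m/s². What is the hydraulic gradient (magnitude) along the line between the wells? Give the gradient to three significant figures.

i ≈ 0.00197

Pressure head at MW-5: ψ = P/(ρg) = 440.8×1000 / (1000 × 9.81) = 44.93 m.
Total head at MW-5: h = z + ψ = 57.96 + 44.93 = 102.89 m.
Total head at MW-11: h = 123.29 − 17.84 = 105.45 m.
Head difference: h(MW-5) − h(MW-11) = 102.89 − 105.45 = -2.56 m.
Hydraulic gradient: i = |Δh| / L = 2.56 / 1297.7 = 0.00197.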